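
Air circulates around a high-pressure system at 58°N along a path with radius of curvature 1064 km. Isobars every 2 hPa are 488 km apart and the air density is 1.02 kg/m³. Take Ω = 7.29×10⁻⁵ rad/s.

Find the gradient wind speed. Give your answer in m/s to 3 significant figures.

3.33 m/s

Coriolis parameter at 58°N:
f = 2Ω sin φ = 2 × 7.29×10⁻⁵ × sin 58° = 1.24×10⁻⁴ s⁻¹
Pressure gradient: |∂P/∂n| = 200 Pa / 488000 m = 4.10×10⁻⁴ Pa/m
Geostrophic speed: V_g = |∂P/∂n|/(fρ) = 4.10×10⁻⁴/(1.24×10⁻⁴ × 1.02) = 3.25 m/s
Around a high, pressure-gradient force acts outward with centrifugal, so Coriolis balances both:
fV = (1/ρ)|∂P/∂n| + V²/R  →  V² − fR·V + fR·V_g = 0
With fR = 1.24×10⁻⁴ × 1064×10³ m = 132 m/s:
V = [fR − √((fR)² − 4 fR V_g)]/2 = [132 − √(132² − 4×132×3.25)]/2 = 3.33 m/s
Supergeostrophic (V > V_g = 3.25 m/s), as expected around a high.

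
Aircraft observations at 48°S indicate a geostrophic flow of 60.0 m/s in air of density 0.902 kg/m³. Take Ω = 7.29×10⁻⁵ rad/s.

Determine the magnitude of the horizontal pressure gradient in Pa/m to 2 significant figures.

Coriolis parameter at 48°S:
f = 2Ω sin φ = 2 × 7.29×10⁻⁵ × sin 48° = 1.08×10⁻⁴ s⁻¹
Geostrophic balance rearranged: |∂P/∂n| = f ρ V_g
|∂P/∂n| = 1.08×10⁻⁴ × 0.902 × 60.0 = 5.86×10⁻³ Pa/m

5.9×10⁻³ Pa/m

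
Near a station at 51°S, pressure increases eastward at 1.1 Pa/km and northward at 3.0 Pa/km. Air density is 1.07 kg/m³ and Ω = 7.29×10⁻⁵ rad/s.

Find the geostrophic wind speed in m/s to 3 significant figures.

Coriolis parameter at 51°S:
f = 2Ω sin φ = 2 × 7.29×10⁻⁵ × sin 51° = 1.13×10⁻⁴ s⁻¹
In the Southern Hemisphere f is negative: f = −1.13×10⁻⁴ s⁻¹.
Component geostrophic relations (x east, y north):
u_g = −(1/(fρ)) ∂P/∂y,  v_g = (1/(fρ)) ∂P/∂x
u_g = −(3.0×10⁻³)/(−1.13×10⁻⁴ × 1.07) = 24.7 m/s;  v_g = (1.1×10⁻³)/(−1.13×10⁻⁴ × 1.07) = −9.07 m/s
|V_g| = √(u_g² + v_g²) = 26.4 m/s

26.4 m/s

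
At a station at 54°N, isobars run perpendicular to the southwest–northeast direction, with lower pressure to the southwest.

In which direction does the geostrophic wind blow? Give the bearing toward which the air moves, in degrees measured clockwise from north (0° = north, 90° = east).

315°

The pressure-gradient force points toward the southwest (bearing 225°).
Geostrophic balance: in the Northern Hemisphere the Coriolis force deflects motion to the right, so the geostrophic wind blows 90° to the right of the pressure-gradient force (low pressure on the left).
Rotating 225° by 90° clockwise gives 315° — the wind blows toward the northwest.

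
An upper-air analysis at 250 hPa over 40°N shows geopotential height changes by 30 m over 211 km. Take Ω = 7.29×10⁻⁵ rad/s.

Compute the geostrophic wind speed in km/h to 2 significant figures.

Coriolis parameter at 40°N:
f = 2Ω sin φ = 2 × 7.29×10⁻⁵ × sin 40° = 9.37×10⁻⁵ s⁻¹
Height gradient: |∂Z/∂n| = 30 m / 211000 m = 1.42×10⁻⁴
On a pressure surface, geostrophic balance gives V_g = (g/f)|∂Z/∂n|:
V_g = 9.81 × 1.42×10⁻⁴ / 9.37×10⁻⁵ = 14.9 m/s
Converting: 14.9 m/s × 3.6 = 54 km/h

54 km/h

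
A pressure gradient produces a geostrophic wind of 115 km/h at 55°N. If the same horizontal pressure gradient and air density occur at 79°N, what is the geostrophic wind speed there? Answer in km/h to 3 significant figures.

96.0 km/h

With the same pressure gradient and density, V_g ∝ 1/f ∝ 1/sin φ.
V₂ = V₁ · sin φ₁ / sin φ₂ = 115 × sin 55° / sin 79°
V₂ = 115 × 0.8192/0.9816 = 96.0 km/h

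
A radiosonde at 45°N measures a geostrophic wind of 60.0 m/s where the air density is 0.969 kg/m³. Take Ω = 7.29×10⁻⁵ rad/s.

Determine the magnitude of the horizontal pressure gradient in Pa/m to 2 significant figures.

Coriolis parameter at 45°N:
f = 2Ω sin φ = 2 × 7.29×10⁻⁵ × sin 45° = 1.03×10⁻⁴ s⁻¹
Geostrophic balance rearranged: |∂P/∂n| = f ρ V_g
|∂P/∂n| = 1.03×10⁻⁴ × 0.969 × 60.0 = 5.99×10⁻³ Pa/m

6.0×10⁻³ Pa/m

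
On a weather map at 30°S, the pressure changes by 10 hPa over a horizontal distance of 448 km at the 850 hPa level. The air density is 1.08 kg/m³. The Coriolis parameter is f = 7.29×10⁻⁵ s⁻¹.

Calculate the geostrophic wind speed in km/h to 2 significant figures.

100 km/h

Pressure gradient: |∂P/∂n| = 1000 Pa / 448000 m = 2.23×10⁻³ Pa/m
Geostrophic balance (pressure-gradient force = Coriolis force):
V_g = (1/(fρ)) |∂P/∂n| = 2.23×10⁻³ / (7.29×10⁻⁵ × 1.08) = 28.4 m/s
Converting: 28.4 m/s × 3.6 = 100 km/h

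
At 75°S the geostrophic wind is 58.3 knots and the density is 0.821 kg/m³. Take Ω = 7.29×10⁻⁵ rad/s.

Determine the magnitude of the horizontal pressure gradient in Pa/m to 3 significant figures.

Coriolis parameter at 75°S:
f = 2Ω sin φ = 2 × 7.29×10⁻⁵ × sin 75° = 1.41×10⁻⁴ s⁻¹
Wind speed in SI: 58.3 knots = 30.0 m/s
Geostrophic balance rearranged: |∂P/∂n| = f ρ V_g
|∂P/∂n| = 1.41×10⁻⁴ × 0.821 × 30.0 = 3.47×10⁻³ Pa/m

3.47×10⁻³ Pa/m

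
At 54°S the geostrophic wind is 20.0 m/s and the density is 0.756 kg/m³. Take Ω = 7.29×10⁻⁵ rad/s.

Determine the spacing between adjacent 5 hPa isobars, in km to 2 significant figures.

280 km

Coriolis parameter at 54°S:
f = 2Ω sin φ = 2 × 7.29×10⁻⁵ × sin 54° = 1.18×10⁻⁴ s⁻¹
Geostrophic balance rearranged: |∂P/∂n| = f ρ V_g
|∂P/∂n| = 1.18×10⁻⁴ × 0.756 × 20.0 = 1.78×10⁻³ Pa/m
Isobar spacing: Δn = ΔP/|∂P/∂n| = 500 Pa / 1.78×10⁻³ Pa/m = 280352 m ≈ 280 km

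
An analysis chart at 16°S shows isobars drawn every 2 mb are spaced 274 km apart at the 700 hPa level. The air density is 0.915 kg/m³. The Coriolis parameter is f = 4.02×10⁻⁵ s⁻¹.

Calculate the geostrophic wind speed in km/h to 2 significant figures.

Pressure gradient: |∂P/∂n| = 200 Pa / 274000 m = 7.30×10⁻⁴ Pa/m
Geostrophic balance (pressure-gradient force = Coriolis force):
V_g = (1/(fρ)) |∂P/∂n| = 7.30×10⁻⁴ / (4.02×10⁻⁵ × 0.915) = 19.8 m/s
Converting: 19.8 m/s × 3.6 = 71 km/h

71 km/h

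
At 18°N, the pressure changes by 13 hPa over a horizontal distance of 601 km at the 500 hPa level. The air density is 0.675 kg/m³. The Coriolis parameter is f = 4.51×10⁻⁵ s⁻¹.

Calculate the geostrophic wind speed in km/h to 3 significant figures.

256 km/h

Pressure gradient: |∂P/∂n| = 1300 Pa / 601000 m = 2.16×10⁻³ Pa/m
Geostrophic balance (pressure-gradient force = Coriolis force):
V_g = (1/(fρ)) |∂P/∂n| = 2.16×10⁻³ / (4.51×10⁻⁵ × 0.675) = 71.1 m/s
Converting: 71.1 m/s × 3.6 = 256 km/h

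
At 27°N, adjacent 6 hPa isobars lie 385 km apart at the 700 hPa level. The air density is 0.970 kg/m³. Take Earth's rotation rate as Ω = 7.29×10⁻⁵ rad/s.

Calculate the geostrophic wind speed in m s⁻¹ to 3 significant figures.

Coriolis parameter at 27°N:
f = 2Ω sin φ = 2 × 7.29×10⁻⁵ × sin 27° = 6.62×10⁻⁵ s⁻¹
Pressure gradient: |∂P/∂n| = 600 Pa / 385000 m = 1.56×10⁻³ Pa/m
Geostrophic balance (pressure-gradient force = Coriolis force):
V_g = (1/(fρ)) |∂P/∂n| = 1.56×10⁻³ / (6.62×10⁻⁵ × 0.970) = 24.3 m/s

24.3 m s⁻¹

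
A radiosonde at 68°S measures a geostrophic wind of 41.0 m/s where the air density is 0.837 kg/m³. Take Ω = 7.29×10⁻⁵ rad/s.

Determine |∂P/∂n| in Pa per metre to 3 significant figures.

Coriolis parameter at 68°S:
f = 2Ω sin φ = 2 × 7.29×10⁻⁵ × sin 68° = 1.35×10⁻⁴ s⁻¹
Geostrophic balance rearranged: |∂P/∂n| = f ρ V_g
|∂P/∂n| = 1.35×10⁻⁴ × 0.837 × 41.0 = 4.64×10⁻³ Pa/m

4.64×10⁻³ Pa/m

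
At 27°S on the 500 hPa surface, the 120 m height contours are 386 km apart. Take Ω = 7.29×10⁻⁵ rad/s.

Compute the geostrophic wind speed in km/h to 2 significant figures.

170 km/h

Coriolis parameter at 27°S:
f = 2Ω sin φ = 2 × 7.29×10⁻⁵ × sin 27° = 6.62×10⁻⁵ s⁻¹
Height gradient: |∂Z/∂n| = 120 m / 386000 m = 3.11×10⁻⁴
On a pressure surface, geostrophic balance gives V_g = (g/f)|∂Z/∂n|:
V_g = 9.81 × 3.11×10⁻⁴ / 6.62×10⁻⁵ = 46.1 m/s
Converting: 46.1 m/s × 3.6 = 170 km/h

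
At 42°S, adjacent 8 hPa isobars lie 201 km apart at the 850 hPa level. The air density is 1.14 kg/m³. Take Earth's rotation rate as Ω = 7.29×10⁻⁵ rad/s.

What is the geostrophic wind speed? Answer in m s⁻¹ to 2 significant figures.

Coriolis parameter at 42°S:
f = 2Ω sin φ = 2 × 7.29×10⁻⁵ × sin 42° = 9.76×10⁻⁵ s⁻¹
Pressure gradient: |∂P/∂n| = 800 Pa / 201000 m = 3.98×10⁻³ Pa/m
Geostrophic balance (pressure-gradient force = Coriolis force):
V_g = (1/(fρ)) |∂P/∂n| = 3.98×10⁻³ / (9.76×10⁻⁵ × 1.14) = 35.8 m/s

36 m s⁻¹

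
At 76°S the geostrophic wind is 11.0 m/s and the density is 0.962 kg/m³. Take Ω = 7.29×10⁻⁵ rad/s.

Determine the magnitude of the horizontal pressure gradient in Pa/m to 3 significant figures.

1.50×10⁻³ Pa/m

Coriolis parameter at 76°S:
f = 2Ω sin φ = 2 × 7.29×10⁻⁵ × sin 76° = 1.41×10⁻⁴ s⁻¹
Geostrophic balance rearranged: |∂P/∂n| = f ρ V_g
|∂P/∂n| = 1.41×10⁻⁴ × 0.962 × 11.0 = 1.50×10⁻³ Pa/m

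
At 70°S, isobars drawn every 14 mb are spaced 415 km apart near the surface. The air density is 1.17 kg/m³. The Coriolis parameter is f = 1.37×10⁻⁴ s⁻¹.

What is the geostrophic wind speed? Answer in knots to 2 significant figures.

Pressure gradient: |∂P/∂n| = 1400 Pa / 415000 m = 3.37×10⁻³ Pa/m
Geostrophic balance (pressure-gradient force = Coriolis force):
V_g = (1/(fρ)) |∂P/∂n| = 3.37×10⁻³ / (1.37×10⁻⁴ × 1.17) = 21.0 m/s
Converting: 21.0 m/s × 1.944 = 41 knots

41 knots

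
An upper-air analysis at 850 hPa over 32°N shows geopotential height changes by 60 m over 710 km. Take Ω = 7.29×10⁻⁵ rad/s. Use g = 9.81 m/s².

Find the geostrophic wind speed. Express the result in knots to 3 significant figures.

Coriolis parameter at 32°N:
f = 2Ω sin φ = 2 × 7.29×10⁻⁵ × sin 32° = 7.73×10⁻⁵ s⁻¹
Height gradient: |∂Z/∂n| = 60 m / 710000 m = 8.45×10⁻⁵
On a pressure surface, geostrophic balance gives V_g = (g/f)|∂Z/∂n|:
V_g = 9.81 × 8.45×10⁻⁵ / 7.73×10⁻⁵ = 10.7 m/s
Converting: 10.7 m/s × 1.944 = 20.9 knots

20.9 knots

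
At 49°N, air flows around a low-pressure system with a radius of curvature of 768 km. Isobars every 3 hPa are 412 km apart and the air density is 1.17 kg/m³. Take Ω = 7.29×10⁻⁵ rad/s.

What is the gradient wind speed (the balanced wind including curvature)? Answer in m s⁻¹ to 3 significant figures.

Coriolis parameter at 49°N:
f = 2Ω sin φ = 2 × 7.29×10⁻⁵ × sin 49° = 1.10×10⁻⁴ s⁻¹
Pressure gradient: |∂P/∂n| = 300 Pa / 412000 m = 7.28×10⁻⁴ Pa/m
Geostrophic speed: V_g = |∂P/∂n|/(fρ) = 7.28×10⁻⁴/(1.10×10⁻⁴ × 1.17) = 5.66 m/s
Around a low, centrifugal force acts outward with Coriolis, so pressure-gradient force balances both:
(1/ρ)|∂P/∂n| = fV + V²/R  →  V² + fR·V − fR·V_g = 0
With fR = 1.10×10⁻⁴ × 768×10³ m = 84.5 m/s:
V = [−fR + √((fR)² + 4 fR V_g)]/2 = [−84.5 + √(84.5² + 4×84.5×5.66)]/2 = 5.32 m/s
Subgeostrophic (V < V_g = 5.66 m/s), as expected around a low.

5.32 m s⁻¹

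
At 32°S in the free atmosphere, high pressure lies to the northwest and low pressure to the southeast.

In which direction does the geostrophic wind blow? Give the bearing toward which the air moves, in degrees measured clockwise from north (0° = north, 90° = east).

045°

The pressure-gradient force points toward the southeast (bearing 135°).
Geostrophic balance: in the Southern Hemisphere the Coriolis force deflects motion to the left, so the geostrophic wind blows 90° to the left of the pressure-gradient force (low pressure on the right).
Rotating 135° by 90° counterclockwise gives 045° — the wind blows toward the northeast.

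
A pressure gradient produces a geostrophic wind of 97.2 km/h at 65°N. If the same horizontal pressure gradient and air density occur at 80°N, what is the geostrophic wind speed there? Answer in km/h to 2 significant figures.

89 km/h

With the same pressure gradient and density, V_g ∝ 1/f ∝ 1/sin φ.
V₂ = V₁ · sin φ₁ / sin φ₂ = 97.2 × sin 65° / sin 80°
V₂ = 97.2 × 0.9063/0.9848 = 89 km/h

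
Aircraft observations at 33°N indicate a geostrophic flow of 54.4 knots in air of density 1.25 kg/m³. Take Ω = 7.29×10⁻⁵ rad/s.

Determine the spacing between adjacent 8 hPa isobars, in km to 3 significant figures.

Coriolis parameter at 33°N:
f = 2Ω sin φ = 2 × 7.29×10⁻⁵ × sin 33° = 7.94×10⁻⁵ s⁻¹
Wind speed in SI: 54.4 knots = 28.0 m/s
Geostrophic balance rearranged: |∂P/∂n| = f ρ V_g
|∂P/∂n| = 7.94×10⁻⁵ × 1.25 × 28.0 = 2.78×10⁻³ Pa/m
Isobar spacing: Δn = ΔP/|∂P/∂n| = 800 Pa / 2.78×10⁻³ Pa/m = 287990 m ≈ 288 km

288 km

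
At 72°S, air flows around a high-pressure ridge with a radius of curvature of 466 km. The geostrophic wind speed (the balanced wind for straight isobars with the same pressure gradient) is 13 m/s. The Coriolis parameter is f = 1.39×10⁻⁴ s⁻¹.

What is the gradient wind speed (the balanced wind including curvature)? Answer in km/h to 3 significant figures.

Around a high, pressure-gradient force acts outward with centrifugal, so Coriolis balances both:
fV = (1/ρ)|∂P/∂n| + V²/R  →  V² − fR·V + fR·V_g = 0
With fR = 1.39×10⁻⁴ × 466×10³ m = 64.8 m/s:
V = [fR − √((fR)² − 4 fR V_g)]/2 = [64.8 − √(64.8² − 4×64.8×13)]/2 = 18 m/s
Supergeostrophic (V > V_g = 13 m/s), as expected around a high.
Converting: 18 m/s × 3.6 = 64.8 km/h

64.8 km/h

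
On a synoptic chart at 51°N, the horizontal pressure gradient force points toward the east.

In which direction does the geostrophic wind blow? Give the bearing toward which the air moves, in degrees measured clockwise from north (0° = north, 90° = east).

The pressure-gradient force points toward the east (bearing 090°).
Geostrophic balance: in the Northern Hemisphere the Coriolis force deflects motion to the right, so the geostrophic wind blows 90° to the right of the pressure-gradient force (low pressure on the left).
Rotating 090° by 90° clockwise gives 180° — the wind blows toward the south.

180°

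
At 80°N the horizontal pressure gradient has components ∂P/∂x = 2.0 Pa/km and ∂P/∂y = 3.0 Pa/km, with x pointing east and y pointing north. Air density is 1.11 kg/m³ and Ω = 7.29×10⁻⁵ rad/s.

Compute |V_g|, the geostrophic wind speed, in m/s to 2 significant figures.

Coriolis parameter at 80°N:
f = 2Ω sin φ = 2 × 7.29×10⁻⁵ × sin 80° = 1.44×10⁻⁴ s⁻¹
Component geostrophic relations (x east, y north):
u_g = −(1/(fρ)) ∂P/∂y,  v_g = (1/(fρ)) ∂P/∂x
u_g = −(3.0×10⁻³)/(1.44×10⁻⁴ × 1.11) = −18.8 m/s;  v_g = (2.0×10⁻³)/(1.44×10⁻⁴ × 1.11) = 12.5 m/s
|V_g| = √(u_g² + v_g²) = 22.6 m/s

23 m/s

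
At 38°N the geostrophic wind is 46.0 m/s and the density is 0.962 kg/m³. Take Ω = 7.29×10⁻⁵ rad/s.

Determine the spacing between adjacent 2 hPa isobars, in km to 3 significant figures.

50.3 km

Coriolis parameter at 38°N:
f = 2Ω sin φ = 2 × 7.29×10⁻⁵ × sin 38° = 8.98×10⁻⁵ s⁻¹
Geostrophic balance rearranged: |∂P/∂n| = f ρ V_g
|∂P/∂n| = 8.98×10⁻⁵ × 0.962 × 46.0 = 3.97×10⁻³ Pa/m
Isobar spacing: Δn = ΔP/|∂P/∂n| = 200 Pa / 3.97×10⁻³ Pa/m = 50350 m ≈ 50.3 km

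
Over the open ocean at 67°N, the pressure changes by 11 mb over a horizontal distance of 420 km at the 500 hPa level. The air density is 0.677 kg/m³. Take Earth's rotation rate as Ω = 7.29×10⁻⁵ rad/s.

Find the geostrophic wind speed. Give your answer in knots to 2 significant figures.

Coriolis parameter at 67°N:
f = 2Ω sin φ = 2 × 7.29×10⁻⁵ × sin 67° = 1.34×10⁻⁴ s⁻¹
Pressure gradient: |∂P/∂n| = 1100 Pa / 420000 m = 2.62×10⁻³ Pa/m
Geostrophic balance (pressure-gradient force = Coriolis force):
V_g = (1/(fρ)) |∂P/∂n| = 2.62×10⁻³ / (1.34×10⁻⁴ × 0.677) = 28.8 m/s
Converting: 28.8 m/s × 1.944 = 56 knots

56 knots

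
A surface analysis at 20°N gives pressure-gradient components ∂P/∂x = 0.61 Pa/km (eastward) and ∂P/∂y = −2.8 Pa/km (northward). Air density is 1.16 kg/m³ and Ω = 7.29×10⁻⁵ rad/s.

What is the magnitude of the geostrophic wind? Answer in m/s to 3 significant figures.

49.5 m/s

Coriolis parameter at 20°N:
f = 2Ω sin φ = 2 × 7.29×10⁻⁵ × sin 20° = 4.99×10⁻⁵ s⁻¹
Component geostrophic relations (x east, y north):
u_g = −(1/(fρ)) ∂P/∂y,  v_g = (1/(fρ)) ∂P/∂x
u_g = −(−2.8×10⁻³)/(4.99×10⁻⁵ × 1.16) = 48.4 m/s;  v_g = (0.61×10⁻³)/(4.99×10⁻⁵ × 1.16) = 10.5 m/s
|V_g| = √(u_g² + v_g²) = 49.5 m/s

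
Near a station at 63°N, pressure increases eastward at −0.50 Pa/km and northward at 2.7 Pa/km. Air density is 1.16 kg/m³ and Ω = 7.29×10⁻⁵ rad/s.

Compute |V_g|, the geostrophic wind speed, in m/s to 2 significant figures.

Coriolis parameter at 63°N:
f = 2Ω sin φ = 2 × 7.29×10⁻⁵ × sin 63° = 1.30×10⁻⁴ s⁻¹
Component geostrophic relations (x east, y north):
u_g = −(1/(fρ)) ∂P/∂y,  v_g = (1/(fρ)) ∂P/∂x
u_g = −(2.7×10⁻³)/(1.30×10⁻⁴ × 1.16) = −17.9 m/s;  v_g = (−0.50×10⁻³)/(1.30×10⁻⁴ × 1.16) = −3.32 m/s
|V_g| = √(u_g² + v_g²) = 18.2 m/s

18 m/s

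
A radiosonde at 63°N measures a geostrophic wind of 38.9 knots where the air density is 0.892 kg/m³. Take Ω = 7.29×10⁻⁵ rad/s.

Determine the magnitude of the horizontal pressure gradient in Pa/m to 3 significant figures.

Coriolis parameter at 63°N:
f = 2Ω sin φ = 2 × 7.29×10⁻⁵ × sin 63° = 1.30×10⁻⁴ s⁻¹
Wind speed in SI: 38.9 knots = 20.0 m/s
Geostrophic balance rearranged: |∂P/∂n| = f ρ V_g
|∂P/∂n| = 1.30×10⁻⁴ × 0.892 × 20.0 = 2.32×10⁻³ Pa/m

2.32×10⁻³ Pa/m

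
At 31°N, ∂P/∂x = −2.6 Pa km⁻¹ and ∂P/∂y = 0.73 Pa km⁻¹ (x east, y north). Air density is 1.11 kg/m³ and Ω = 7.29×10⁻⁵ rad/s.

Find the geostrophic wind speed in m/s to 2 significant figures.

32 m/s

Coriolis parameter at 31°N:
f = 2Ω sin φ = 2 × 7.29×10⁻⁵ × sin 31° = 7.51×10⁻⁵ s⁻¹
Component geostrophic relations (x east, y north):
u_g = −(1/(fρ)) ∂P/∂y,  v_g = (1/(fρ)) ∂P/∂x
u_g = −(0.73×10⁻³)/(7.51×10⁻⁵ × 1.11) = −8.76 m/s;  v_g = (−2.6×10⁻³)/(7.51×10⁻⁵ × 1.11) = −31.2 m/s
|V_g| = √(u_g² + v_g²) = 32.4 m/s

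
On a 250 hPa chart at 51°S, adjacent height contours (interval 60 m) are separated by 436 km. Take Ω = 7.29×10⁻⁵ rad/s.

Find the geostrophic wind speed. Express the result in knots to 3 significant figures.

Coriolis parameter at 51°S:
f = 2Ω sin φ = 2 × 7.29×10⁻⁵ × sin 51° = 1.13×10⁻⁴ s⁻¹
Height gradient: |∂Z/∂n| = 60 m / 436000 m = 1.38×10⁻⁴
On a pressure surface, geostrophic balance gives V_g = (g/f)|∂Z/∂n|:
V_g = 9.81 × 1.38×10⁻⁴ / 1.13×10⁻⁴ = 11.9 m/s
Converting: 11.9 m/s × 1.944 = 23.2 knots

23.2 knots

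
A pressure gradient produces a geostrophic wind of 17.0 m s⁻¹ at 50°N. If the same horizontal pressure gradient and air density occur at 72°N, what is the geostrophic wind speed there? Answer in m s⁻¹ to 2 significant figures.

With the same pressure gradient and density, V_g ∝ 1/f ∝ 1/sin φ.
V₂ = V₁ · sin φ₁ / sin φ₂ = 17.0 × sin 50° / sin 72°
V₂ = 17.0 × 0.7660/0.9511 = 14 m s⁻¹

14 m s⁻¹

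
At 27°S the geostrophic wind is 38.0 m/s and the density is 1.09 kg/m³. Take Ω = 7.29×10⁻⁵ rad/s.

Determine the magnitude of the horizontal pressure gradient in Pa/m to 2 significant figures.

2.7×10⁻³ Pa/m

Coriolis parameter at 27°S:
f = 2Ω sin φ = 2 × 7.29×10⁻⁵ × sin 27° = 6.62×10⁻⁵ s⁻¹
Geostrophic balance rearranged: |∂P/∂n| = f ρ V_g
|∂P/∂n| = 6.62×10⁻⁵ × 1.09 × 38.0 = 2.74×10⁻³ Pa/m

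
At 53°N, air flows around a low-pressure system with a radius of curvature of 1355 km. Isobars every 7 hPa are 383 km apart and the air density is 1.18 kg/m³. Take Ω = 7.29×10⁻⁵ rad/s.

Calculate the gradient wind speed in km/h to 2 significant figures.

Coriolis parameter at 53°N:
f = 2Ω sin φ = 2 × 7.29×10⁻⁵ × sin 53° = 1.16×10⁻⁴ s⁻¹
Pressure gradient: |∂P/∂n| = 700 Pa / 383000 m = 1.83×10⁻³ Pa/m
Geostrophic speed: V_g = |∂P/∂n|/(fρ) = 1.83×10⁻³/(1.16×10⁻⁴ × 1.18) = 13.3 m/s
Around a low, centrifugal force acts outward with Coriolis, so pressure-gradient force balances both:
(1/ρ)|∂P/∂n| = fV + V²/R  →  V² + fR·V − fR·V_g = 0
With fR = 1.16×10⁻⁴ × 1355×10³ m = 158 m/s:
V = [−fR + √((fR)² + 4 fR V_g)]/2 = [−158 + √(158² + 4×158×13.3)]/2 = 12.3 m/s
Subgeostrophic (V < V_g = 13.3 m/s), as expected around a low.
Converting: 12.3 m/s × 3.6 = 44 km/h

44 km/h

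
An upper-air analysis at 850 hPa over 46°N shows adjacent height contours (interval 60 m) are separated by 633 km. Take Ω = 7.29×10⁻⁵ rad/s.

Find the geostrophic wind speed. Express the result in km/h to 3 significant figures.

31.9 km/h

Coriolis parameter at 46°N:
f = 2Ω sin φ = 2 × 7.29×10⁻⁵ × sin 46° = 1.05×10⁻⁴ s⁻¹
Height gradient: |∂Z/∂n| = 60 m / 633000 m = 9.48×10⁻⁵
On a pressure surface, geostrophic balance gives V_g = (g/f)|∂Z/∂n|:
V_g = 9.81 × 9.48×10⁻⁵ / 1.05×10⁻⁴ = 8.87 m/s
Converting: 8.87 m/s × 3.6 = 31.9 km/h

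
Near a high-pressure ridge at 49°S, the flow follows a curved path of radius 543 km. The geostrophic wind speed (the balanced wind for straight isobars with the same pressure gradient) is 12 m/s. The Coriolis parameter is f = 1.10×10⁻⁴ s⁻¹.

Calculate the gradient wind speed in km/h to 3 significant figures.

Around a high, pressure-gradient force acts outward with centrifugal, so Coriolis balances both:
fV = (1/ρ)|∂P/∂n| + V²/R  →  V² − fR·V + fR·V_g = 0
With fR = 1.10×10⁻⁴ × 543×10³ m = 59.7 m/s:
V = [fR − √((fR)² − 4 fR V_g)]/2 = [59.7 − √(59.7² − 4×59.7×12)]/2 = 16.6 m/s
Supergeostrophic (V > V_g = 12 m/s), as expected around a high.
Converting: 16.6 m/s × 3.6 = 59.9 km/h

59.9 km/h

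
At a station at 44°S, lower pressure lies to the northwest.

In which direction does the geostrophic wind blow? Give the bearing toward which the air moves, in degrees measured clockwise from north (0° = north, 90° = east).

The pressure-gradient force points toward the northwest (bearing 315°).
Geostrophic balance: in the Southern Hemisphere the Coriolis force deflects motion to the left, so the geostrophic wind blows 90° to the left of the pressure-gradient force (low pressure on the right).
Rotating 315° by 90° counterclockwise gives 225° — the wind blows toward the southwest.

225°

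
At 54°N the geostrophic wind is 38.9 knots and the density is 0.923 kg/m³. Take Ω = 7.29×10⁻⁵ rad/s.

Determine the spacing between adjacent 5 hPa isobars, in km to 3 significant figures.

Coriolis parameter at 54°N:
f = 2Ω sin φ = 2 × 7.29×10⁻⁵ × sin 54° = 1.18×10⁻⁴ s⁻¹
Wind speed in SI: 38.9 knots = 20.0 m/s
Geostrophic balance rearranged: |∂P/∂n| = f ρ V_g
|∂P/∂n| = 1.18×10⁻⁴ × 0.923 × 20.0 = 2.18×10⁻³ Pa/m
Isobar spacing: Δn = ΔP/|∂P/∂n| = 500 Pa / 2.18×10⁻³ Pa/m = 229491 m ≈ 229 km

229 km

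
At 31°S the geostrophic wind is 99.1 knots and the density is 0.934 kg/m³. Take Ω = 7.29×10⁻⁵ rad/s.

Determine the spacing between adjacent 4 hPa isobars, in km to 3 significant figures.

112 km

Coriolis parameter at 31°S:
f = 2Ω sin φ = 2 × 7.29×10⁻⁵ × sin 31° = 7.51×10⁻⁵ s⁻¹
Wind speed in SI: 99.1 knots = 51.0 m/s
Geostrophic balance rearranged: |∂P/∂n| = f ρ V_g
|∂P/∂n| = 7.51×10⁻⁵ × 0.934 × 51.0 = 3.58×10⁻³ Pa/m
Isobar spacing: Δn = ΔP/|∂P/∂n| = 400 Pa / 3.58×10⁻³ Pa/m = 111868 m ≈ 112 km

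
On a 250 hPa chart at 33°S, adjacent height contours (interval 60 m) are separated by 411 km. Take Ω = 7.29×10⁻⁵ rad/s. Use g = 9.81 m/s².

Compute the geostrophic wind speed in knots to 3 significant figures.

35.1 knots

Coriolis parameter at 33°S:
f = 2Ω sin φ = 2 × 7.29×10⁻⁵ × sin 33° = 7.94×10⁻⁵ s⁻¹
Height gradient: |∂Z/∂n| = 60 m / 411000 m = 1.46×10⁻⁴
On a pressure surface, geostrophic balance gives V_g = (g/f)|∂Z/∂n|:
V_g = 9.81 × 1.46×10⁻⁴ / 7.94×10⁻⁵ = 18.0 m/s
Converting: 18.0 m/s × 1.944 = 35.1 knots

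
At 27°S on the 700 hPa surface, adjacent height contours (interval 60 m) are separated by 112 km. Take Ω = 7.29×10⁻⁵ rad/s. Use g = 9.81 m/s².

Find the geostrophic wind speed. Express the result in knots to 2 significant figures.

150 knots

Coriolis parameter at 27°S:
f = 2Ω sin φ = 2 × 7.29×10⁻⁵ × sin 27° = 6.62×10⁻⁵ s⁻¹
Height gradient: |∂Z/∂n| = 60 m / 112000 m = 5.36×10⁻⁴
On a pressure surface, geostrophic balance gives V_g = (g/f)|∂Z/∂n|:
V_g = 9.81 × 5.36×10⁻⁴ / 6.62×10⁻⁵ = 79.4 m/s
Converting: 79.4 m/s × 1.944 = 150 knots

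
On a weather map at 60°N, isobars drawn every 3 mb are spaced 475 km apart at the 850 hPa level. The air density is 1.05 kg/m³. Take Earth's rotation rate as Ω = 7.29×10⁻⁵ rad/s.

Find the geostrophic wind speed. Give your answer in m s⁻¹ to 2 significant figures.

Coriolis parameter at 60°N:
f = 2Ω sin φ = 2 × 7.29×10⁻⁵ × sin 60° = 1.26×10⁻⁴ s⁻¹
Pressure gradient: |∂P/∂n| = 300 Pa / 475000 m = 6.32×10⁻⁴ Pa/m
Geostrophic balance (pressure-gradient force = Coriolis force):
V_g = (1/(fρ)) |∂P/∂n| = 6.32×10⁻⁴ / (1.26×10⁻⁴ × 1.05) = 4.76 m/s

4.8 m s⁻¹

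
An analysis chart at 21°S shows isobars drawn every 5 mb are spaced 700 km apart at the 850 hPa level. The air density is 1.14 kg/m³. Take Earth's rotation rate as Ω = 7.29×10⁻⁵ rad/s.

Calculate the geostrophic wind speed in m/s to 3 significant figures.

12.0 m/s

Coriolis parameter at 21°S:
f = 2Ω sin φ = 2 × 7.29×10⁻⁵ × sin 21° = 5.23×10⁻⁵ s⁻¹
Pressure gradient: |∂P/∂n| = 500 Pa / 700000 m = 7.14×10⁻⁴ Pa/m
Geostrophic balance (pressure-gradient force = Coriolis force):
V_g = (1/(fρ)) |∂P/∂n| = 7.14×10⁻⁴ / (5.23×10⁻⁵ × 1.14) = 12.0 m/s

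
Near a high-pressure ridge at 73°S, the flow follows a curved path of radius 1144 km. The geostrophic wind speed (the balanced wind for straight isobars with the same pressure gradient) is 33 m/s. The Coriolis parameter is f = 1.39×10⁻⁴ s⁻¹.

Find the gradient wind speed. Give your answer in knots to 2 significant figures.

91 knots

Around a high, pressure-gradient force acts outward with centrifugal, so Coriolis balances both:
fV = (1/ρ)|∂P/∂n| + V²/R  →  V² − fR·V + fR·V_g = 0
With fR = 1.39×10⁻⁴ × 1144×10³ m = 159 m/s:
V = [fR − √((fR)² − 4 fR V_g)]/2 = [159 − √(159² − 4×159×33)]/2 = 46.7 m/s
Supergeostrophic (V > V_g = 33 m/s), as expected around a high.
Converting: 46.7 m/s × 1.944 = 91 knots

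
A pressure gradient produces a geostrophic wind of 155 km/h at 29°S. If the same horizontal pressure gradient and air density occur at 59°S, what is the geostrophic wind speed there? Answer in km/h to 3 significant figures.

87.7 km/h

With the same pressure gradient and density, V_g ∝ 1/f ∝ 1/sin φ.
V₂ = V₁ · sin φ₁ / sin φ₂ = 155 × sin 29° / sin 59°
V₂ = 155 × 0.4848/0.8572 = 87.7 km/h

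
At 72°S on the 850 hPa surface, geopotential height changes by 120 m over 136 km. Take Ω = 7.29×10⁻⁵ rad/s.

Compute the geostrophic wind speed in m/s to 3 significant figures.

62.4 m/s

Coriolis parameter at 72°S:
f = 2Ω sin φ = 2 × 7.29×10⁻⁵ × sin 72° = 1.39×10⁻⁴ s⁻¹
Height gradient: |∂Z/∂n| = 120 m / 136000 m = 8.82×10⁻⁴
On a pressure surface, geostrophic balance gives V_g = (g/f)|∂Z/∂n|:
V_g = 9.81 × 8.82×10⁻⁴ / 1.39×10⁻⁴ = 62.4 m/s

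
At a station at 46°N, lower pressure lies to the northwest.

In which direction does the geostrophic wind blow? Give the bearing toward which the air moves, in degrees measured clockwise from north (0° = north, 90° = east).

The pressure-gradient force points toward the northwest (bearing 315°).
Geostrophic balance: in the Northern Hemisphere the Coriolis force deflects motion to the right, so the geostrophic wind blows 90° to the right of the pressure-gradient force (low pressure on the left).
Rotating 315° by 90° clockwise gives 045° — the wind blows toward the northeast.

045°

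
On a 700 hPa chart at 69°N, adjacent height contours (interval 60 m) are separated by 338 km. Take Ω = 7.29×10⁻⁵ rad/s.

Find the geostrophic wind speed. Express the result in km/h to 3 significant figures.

Coriolis parameter at 69°N:
f = 2Ω sin φ = 2 × 7.29×10⁻⁵ × sin 69° = 1.36×10⁻⁴ s⁻¹
Height gradient: |∂Z/∂n| = 60 m / 338000 m = 1.78×10⁻⁴
On a pressure surface, geostrophic balance gives V_g = (g/f)|∂Z/∂n|:
V_g = 9.81 × 1.78×10⁻⁴ / 1.36×10⁻⁴ = 12.8 m/s
Converting: 12.8 m/s × 3.6 = 46.1 km/h

46.1 km/h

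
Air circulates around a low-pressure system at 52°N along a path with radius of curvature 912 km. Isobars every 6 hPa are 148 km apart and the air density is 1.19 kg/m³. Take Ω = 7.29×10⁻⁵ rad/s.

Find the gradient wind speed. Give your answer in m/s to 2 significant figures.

Coriolis parameter at 52°N:
f = 2Ω sin φ = 2 × 7.29×10⁻⁵ × sin 52° = 1.15×10⁻⁴ s⁻¹
Pressure gradient: |∂P/∂n| = 600 Pa / 148000 m = 4.05×10⁻³ Pa/m
Geostrophic speed: V_g = |∂P/∂n|/(fρ) = 4.05×10⁻³/(1.15×10⁻⁴ × 1.19) = 29.7 m/s
Around a low, centrifugal force acts outward with Coriolis, so pressure-gradient force balances both:
(1/ρ)|∂P/∂n| = fV + V²/R  →  V² + fR·V − fR·V_g = 0
With fR = 1.15×10⁻⁴ × 912×10³ m = 105 m/s:
V = [−fR + √((fR)² + 4 fR V_g)]/2 = [−105 + √(105² + 4×105×29.7)]/2 = 24.1 m/s
Subgeostrophic (V < V_g = 29.7 m/s), as expected around a low.

24 m/s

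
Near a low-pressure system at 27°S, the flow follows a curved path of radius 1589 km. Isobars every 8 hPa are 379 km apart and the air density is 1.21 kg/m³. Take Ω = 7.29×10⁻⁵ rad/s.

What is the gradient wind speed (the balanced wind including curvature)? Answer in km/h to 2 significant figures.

Coriolis parameter at 27°S:
f = 2Ω sin φ = 2 × 7.29×10⁻⁵ × sin 27° = 6.62×10⁻⁵ s⁻¹
Pressure gradient: |∂P/∂n| = 800 Pa / 379000 m = 2.11×10⁻³ Pa/m
Geostrophic speed: V_g = |∂P/∂n|/(fρ) = 2.11×10⁻³/(6.62×10⁻⁵ × 1.21) = 26.4 m/s
Around a low, centrifugal force acts outward with Coriolis, so pressure-gradient force balances both:
(1/ρ)|∂P/∂n| = fV + V²/R  →  V² + fR·V − fR·V_g = 0
With fR = 6.62×10⁻⁵ × 1589×10³ m = 105 m/s:
V = [−fR + √((fR)² + 4 fR V_g)]/2 = [−105 + √(105² + 4×105×26.4)]/2 = 21.8 m/s
Subgeostrophic (V < V_g = 26.4 m/s), as expected around a low.
Converting: 21.8 m/s × 3.6 = 79 km/h

79 km/h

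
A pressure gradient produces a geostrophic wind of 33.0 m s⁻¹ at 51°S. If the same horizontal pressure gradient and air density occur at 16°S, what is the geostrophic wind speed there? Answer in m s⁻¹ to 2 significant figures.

93 m s⁻¹

With the same pressure gradient and density, V_g ∝ 1/f ∝ 1/sin φ.
V₂ = V₁ · sin φ₁ / sin φ₂ = 33.0 × sin 51° / sin 16°
V₂ = 33.0 × 0.7771/0.2756 = 93 m s⁻¹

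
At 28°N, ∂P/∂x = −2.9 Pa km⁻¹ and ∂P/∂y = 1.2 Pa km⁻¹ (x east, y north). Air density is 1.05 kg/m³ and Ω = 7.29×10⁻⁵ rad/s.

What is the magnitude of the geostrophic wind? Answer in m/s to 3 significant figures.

Coriolis parameter at 28°N:
f = 2Ω sin φ = 2 × 7.29×10⁻⁵ × sin 28° = 6.84×10⁻⁵ s⁻¹
Component geostrophic relations (x east, y north):
u_g = −(1/(fρ)) ∂P/∂y,  v_g = (1/(fρ)) ∂P/∂x
u_g = −(1.2×10⁻³)/(6.84×10⁻⁵ × 1.05) = −16.7 m/s;  v_g = (−2.9×10⁻³)/(6.84×10⁻⁵ × 1.05) = −40.3 m/s
|V_g| = √(u_g² + v_g²) = 43.7 m/s

43.7 m/s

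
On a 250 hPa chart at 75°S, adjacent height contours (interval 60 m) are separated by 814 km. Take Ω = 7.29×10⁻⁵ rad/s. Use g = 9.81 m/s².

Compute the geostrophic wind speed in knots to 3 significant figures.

Coriolis parameter at 75°S:
f = 2Ω sin φ = 2 × 7.29×10⁻⁵ × sin 75° = 1.41×10⁻⁴ s⁻¹
Height gradient: |∂Z/∂n| = 60 m / 814000 m = 7.37×10⁻⁵
On a pressure surface, geostrophic balance gives V_g = (g/f)|∂Z/∂n|:
V_g = 9.81 × 7.37×10⁻⁵ / 1.41×10⁻⁴ = 5.13 m/s
Converting: 5.13 m/s × 1.944 = 9.98 knots

9.98 knots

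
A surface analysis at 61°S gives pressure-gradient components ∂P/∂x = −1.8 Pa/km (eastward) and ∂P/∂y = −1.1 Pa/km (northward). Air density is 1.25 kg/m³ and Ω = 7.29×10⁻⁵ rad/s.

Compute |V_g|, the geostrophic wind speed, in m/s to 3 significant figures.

Coriolis parameter at 61°S:
f = 2Ω sin φ = 2 × 7.29×10⁻⁵ × sin 61° = 1.28×10⁻⁴ s⁻¹
In the Southern Hemisphere f is negative: f = −1.28×10⁻⁴ s⁻¹.
Component geostrophic relations (x east, y north):
u_g = −(1/(fρ)) ∂P/∂y,  v_g = (1/(fρ)) ∂P/∂x
u_g = −(−1.1×10⁻³)/(−1.28×10⁻⁴ × 1.25) = −6.90 m/s;  v_g = (−1.8×10⁻³)/(−1.28×10⁻⁴ × 1.25) = 11.3 m/s
|V_g| = √(u_g² + v_g²) = 13.2 m/s

13.2 m/s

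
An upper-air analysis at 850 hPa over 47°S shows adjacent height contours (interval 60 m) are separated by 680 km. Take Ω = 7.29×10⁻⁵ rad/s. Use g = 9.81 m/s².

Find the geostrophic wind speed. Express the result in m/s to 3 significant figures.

8.12 m/s

Coriolis parameter at 47°S:
f = 2Ω sin φ = 2 × 7.29×10⁻⁵ × sin 47° = 1.07×10⁻⁴ s⁻¹
Height gradient: |∂Z/∂n| = 60 m / 680000 m = 8.82×10⁻⁵
On a pressure surface, geostrophic balance gives V_g = (g/f)|∂Z/∂n|:
V_g = 9.81 × 8.82×10⁻⁵ / 1.07×10⁻⁴ = 8.12 m/s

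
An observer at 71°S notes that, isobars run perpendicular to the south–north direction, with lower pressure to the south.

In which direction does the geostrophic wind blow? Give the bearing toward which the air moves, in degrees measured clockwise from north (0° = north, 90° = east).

090°

The pressure-gradient force points toward the south (bearing 180°).
Geostrophic balance: in the Southern Hemisphere the Coriolis force deflects motion to the left, so the geostrophic wind blows 90° to the left of the pressure-gradient force (low pressure on the right).
Rotating 180° by 90° counterclockwise gives 090° — the wind blows toward the east.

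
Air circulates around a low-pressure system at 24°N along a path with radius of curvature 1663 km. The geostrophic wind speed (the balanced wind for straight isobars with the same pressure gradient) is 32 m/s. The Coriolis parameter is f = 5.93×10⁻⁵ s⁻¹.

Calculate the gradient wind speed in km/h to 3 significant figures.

91.6 km/h

Around a low, centrifugal force acts outward with Coriolis, so pressure-gradient force balances both:
(1/ρ)|∂P/∂n| = fV + V²/R  →  V² + fR·V − fR·V_g = 0
With fR = 5.93×10⁻⁵ × 1663×10³ m = 98.6 m/s:
V = [−fR + √((fR)² + 4 fR V_g)]/2 = [−98.6 + √(98.6² + 4×98.6×32)]/2 = 25.4 m/s
Subgeostrophic (V < V_g = 32 m/s), as expected around a low.
Converting: 25.4 m/s × 3.6 = 91.6 km/h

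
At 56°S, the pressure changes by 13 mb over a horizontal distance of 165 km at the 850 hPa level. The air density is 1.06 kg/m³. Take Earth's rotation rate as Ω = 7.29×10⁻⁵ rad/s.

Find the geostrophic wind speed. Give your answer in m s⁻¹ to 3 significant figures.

61.5 m s⁻¹

Coriolis parameter at 56°S:
f = 2Ω sin φ = 2 × 7.29×10⁻⁵ × sin 56° = 1.21×10⁻⁴ s⁻¹
Pressure gradient: |∂P/∂n| = 1300 Pa / 165000 m = 7.88×10⁻³ Pa/m
Geostrophic balance (pressure-gradient force = Coriolis force):
V_g = (1/(fρ)) |∂P/∂n| = 7.88×10⁻³ / (1.21×10⁻⁴ × 1.06) = 61.5 m/s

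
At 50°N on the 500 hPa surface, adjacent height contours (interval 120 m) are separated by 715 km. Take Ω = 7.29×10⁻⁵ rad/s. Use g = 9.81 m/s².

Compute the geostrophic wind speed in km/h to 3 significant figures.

Coriolis parameter at 50°N:
f = 2Ω sin φ = 2 × 7.29×10⁻⁵ × sin 50° = 1.12×10⁻⁴ s⁻¹
Height gradient: |∂Z/∂n| = 120 m / 715000 m = 1.68×10⁻⁴
On a pressure surface, geostrophic balance gives V_g = (g/f)|∂Z/∂n|:
V_g = 9.81 × 1.68×10⁻⁴ / 1.12×10⁻⁴ = 14.7 m/s
Converting: 14.7 m/s × 3.6 = 53.1 km/h

53.1 km/h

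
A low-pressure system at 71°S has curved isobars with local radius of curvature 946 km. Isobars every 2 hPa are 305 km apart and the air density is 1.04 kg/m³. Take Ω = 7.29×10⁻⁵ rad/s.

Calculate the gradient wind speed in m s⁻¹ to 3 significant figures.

Coriolis parameter at 71°S:
f = 2Ω sin φ = 2 × 7.29×10⁻⁵ × sin 71° = 1.38×10⁻⁴ s⁻¹
Pressure gradient: |∂P/∂n| = 200 Pa / 305000 m = 6.56×10⁻⁴ Pa/m
Geostrophic speed: V_g = |∂P/∂n|/(fρ) = 6.56×10⁻⁴/(1.38×10⁻⁴ × 1.04) = 4.57 m/s
Around a low, centrifugal force acts outward with Coriolis, so pressure-gradient force balances both:
(1/ρ)|∂P/∂n| = fV + V²/R  →  V² + fR·V − fR·V_g = 0
With fR = 1.38×10⁻⁴ × 946×10³ m = 130 m/s:
V = [−fR + √((fR)² + 4 fR V_g)]/2 = [−130 + √(130² + 4×130×4.57)]/2 = 4.42 m/s
Subgeostrophic (V < V_g = 4.57 m/s), as expected around a low.

4.42 m s⁻¹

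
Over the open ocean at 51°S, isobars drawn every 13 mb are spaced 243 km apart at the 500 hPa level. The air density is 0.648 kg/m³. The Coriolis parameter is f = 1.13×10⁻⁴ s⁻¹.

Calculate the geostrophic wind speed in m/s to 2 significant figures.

73 m/s

Pressure gradient: |∂P/∂n| = 1300 Pa / 243000 m = 5.35×10⁻³ Pa/m
Geostrophic balance (pressure-gradient force = Coriolis force):
V_g = (1/(fρ)) |∂P/∂n| = 5.35×10⁻³ / (1.13×10⁻⁴ × 0.648) = 73.1 m/s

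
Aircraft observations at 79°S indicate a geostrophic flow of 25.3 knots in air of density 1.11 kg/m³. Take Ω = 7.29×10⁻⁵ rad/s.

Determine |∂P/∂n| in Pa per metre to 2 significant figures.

Coriolis parameter at 79°S:
f = 2Ω sin φ = 2 × 7.29×10⁻⁵ × sin 79° = 1.43×10⁻⁴ s⁻¹
Wind speed in SI: 25.3 knots = 13.0 m/s
Geostrophic balance rearranged: |∂P/∂n| = f ρ V_g
|∂P/∂n| = 1.43×10⁻⁴ × 1.11 × 13.0 = 2.07×10⁻³ Pa/m

2.1×10⁻³ Pa/m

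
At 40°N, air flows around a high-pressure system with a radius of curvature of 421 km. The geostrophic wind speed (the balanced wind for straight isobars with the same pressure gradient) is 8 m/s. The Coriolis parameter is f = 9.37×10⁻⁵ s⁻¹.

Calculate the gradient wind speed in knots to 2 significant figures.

Around a high, pressure-gradient force acts outward with centrifugal, so Coriolis balances both:
fV = (1/ρ)|∂P/∂n| + V²/R  →  V² − fR·V + fR·V_g = 0
With fR = 9.37×10⁻⁵ × 421×10³ m = 39.4 m/s:
V = [fR − √((fR)² − 4 fR V_g)]/2 = [39.4 − √(39.4² − 4×39.4×8)]/2 = 11.2 m/s
Supergeostrophic (V > V_g = 8 m/s), as expected around a high.
Converting: 11.2 m/s × 1.944 = 22 knots

22 knots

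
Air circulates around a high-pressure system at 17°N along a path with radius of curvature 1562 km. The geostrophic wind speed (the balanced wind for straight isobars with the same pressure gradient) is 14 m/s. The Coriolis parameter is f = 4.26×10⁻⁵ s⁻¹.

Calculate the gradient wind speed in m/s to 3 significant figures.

Around a high, pressure-gradient force acts outward with centrifugal, so Coriolis balances both:
fV = (1/ρ)|∂P/∂n| + V²/R  →  V² − fR·V + fR·V_g = 0
With fR = 4.26×10⁻⁵ × 1562×10³ m = 66.5 m/s:
V = [fR − √((fR)² − 4 fR V_g)]/2 = [66.5 − √(66.5² − 4×66.5×14)]/2 = 20 m/s
Supergeostrophic (V > V_g = 14 m/s), as expected around a high.

20.0 m/s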